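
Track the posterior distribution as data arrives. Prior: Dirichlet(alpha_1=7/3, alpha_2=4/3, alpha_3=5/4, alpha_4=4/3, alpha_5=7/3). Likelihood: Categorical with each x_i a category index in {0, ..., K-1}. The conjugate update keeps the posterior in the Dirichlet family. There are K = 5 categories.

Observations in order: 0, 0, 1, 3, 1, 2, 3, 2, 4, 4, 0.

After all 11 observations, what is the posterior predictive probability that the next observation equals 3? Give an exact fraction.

8/47

obs 1: x=0 → posterior Dirichlet(10/3, 4/3, 5/4, 4/3, 7/3)
obs 2: x=0 → posterior Dirichlet(13/3, 4/3, 5/4, 4/3, 7/3)
obs 3: x=1 → posterior Dirichlet(13/3, 7/3, 5/4, 4/3, 7/3)
obs 4: x=3 → posterior Dirichlet(13/3, 7/3, 5/4, 7/3, 7/3)
obs 5: x=1 → posterior Dirichlet(13/3, 10/3, 5/4, 7/3, 7/3)
obs 6: x=2 → posterior Dirichlet(13/3, 10/3, 9/4, 7/3, 7/3)
obs 7: x=3 → posterior Dirichlet(13/3, 10/3, 9/4, 10/3, 7/3)
obs 8: x=2 → posterior Dirichlet(13/3, 10/3, 13/4, 10/3, 7/3)
obs 9: x=4 → posterior Dirichlet(13/3, 10/3, 13/4, 10/3, 10/3)
obs 10: x=4 → posterior Dirichlet(13/3, 10/3, 13/4, 10/3, 13/3)
obs 11: x=0 → posterior Dirichlet(16/3, 10/3, 13/4, 10/3, 13/3)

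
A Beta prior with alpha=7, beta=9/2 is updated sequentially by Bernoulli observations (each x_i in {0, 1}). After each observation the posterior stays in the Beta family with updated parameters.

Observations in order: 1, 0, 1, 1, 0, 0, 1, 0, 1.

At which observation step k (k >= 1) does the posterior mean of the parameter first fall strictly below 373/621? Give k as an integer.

obs 1: x=1 → posterior Beta(8, 9/2)
obs 2: x=0 → posterior Beta(8, 11/2)
obs 3: x=1 → posterior Beta(9, 11/2)
obs 4: x=1 → posterior Beta(10, 11/2)
obs 5: x=0 → posterior Beta(10, 13/2)
obs 6: x=0 → posterior Beta(10, 15/2)
obs 7: x=1 → posterior Beta(11, 15/2)
obs 8: x=0 → posterior Beta(11, 17/2)
obs 9: x=1 → posterior Beta(12, 17/2)

k = 2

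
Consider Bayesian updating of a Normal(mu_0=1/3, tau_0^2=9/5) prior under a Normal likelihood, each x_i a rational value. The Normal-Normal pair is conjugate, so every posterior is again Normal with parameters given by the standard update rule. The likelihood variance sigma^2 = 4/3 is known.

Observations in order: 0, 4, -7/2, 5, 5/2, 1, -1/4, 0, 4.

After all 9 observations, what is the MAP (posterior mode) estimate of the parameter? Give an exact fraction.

obs 1: x=0 → posterior Normal(20/141, 36/47)
obs 2: x=4 → posterior Normal(172/111, 18/37)
obs 3: x=-7/2 → posterior Normal(121/606, 36/101)
obs 4: x=5 → posterior Normal(931/768, 9/32)
obs 5: x=5/2 → posterior Normal(668/465, 36/155)
obs 6: x=1 → posterior Normal(107/78, 18/91)
obs 7: x=-1/4 → posterior Normal(265/228, 36/209)
obs 8: x=0 → posterior Normal(2915/2832, 9/59)
obs 9: x=4 → posterior Normal(4211/3156, 36/263)

4211/3156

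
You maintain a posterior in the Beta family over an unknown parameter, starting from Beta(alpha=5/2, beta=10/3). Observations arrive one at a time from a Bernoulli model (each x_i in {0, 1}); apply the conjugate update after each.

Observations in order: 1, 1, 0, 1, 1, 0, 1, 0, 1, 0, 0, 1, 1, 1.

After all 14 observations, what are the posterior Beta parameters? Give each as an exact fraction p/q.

alpha=23/2, beta=25/3

obs 1: x=1 → posterior Beta(7/2, 10/3)
obs 2: x=1 → posterior Beta(9/2, 10/3)
obs 3: x=0 → posterior Beta(9/2, 13/3)
obs 4: x=1 → posterior Beta(11/2, 13/3)
obs 5: x=1 → posterior Beta(13/2, 13/3)
obs 6: x=0 → posterior Beta(13/2, 16/3)
obs 7: x=1 → posterior Beta(15/2, 16/3)
obs 8: x=0 → posterior Beta(15/2, 19/3)
obs 9: x=1 → posterior Beta(17/2, 19/3)
obs 10: x=0 → posterior Beta(17/2, 22/3)
obs 11: x=0 → posterior Beta(17/2, 25/3)
obs 12: x=1 → posterior Beta(19/2, 25/3)
obs 13: x=1 → posterior Beta(21/2, 25/3)
obs 14: x=1 → posterior Beta(23/2, 25/3)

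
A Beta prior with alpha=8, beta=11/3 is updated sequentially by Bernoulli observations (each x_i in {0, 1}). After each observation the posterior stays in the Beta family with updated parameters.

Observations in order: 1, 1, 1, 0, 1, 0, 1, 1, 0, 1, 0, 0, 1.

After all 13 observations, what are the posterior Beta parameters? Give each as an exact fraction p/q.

obs 1: x=1 → posterior Beta(9, 11/3)
obs 2: x=1 → posterior Beta(10, 11/3)
obs 3: x=1 → posterior Beta(11, 11/3)
obs 4: x=0 → posterior Beta(11, 14/3)
obs 5: x=1 → posterior Beta(12, 14/3)
obs 6: x=0 → posterior Beta(12, 17/3)
obs 7: x=1 → posterior Beta(13, 17/3)
obs 8: x=1 → posterior Beta(14, 17/3)
obs 9: x=0 → posterior Beta(14, 20/3)
obs 10: x=1 → posterior Beta(15, 20/3)
obs 11: x=0 → posterior Beta(15, 23/3)
obs 12: x=0 → posterior Beta(15, 26/3)
obs 13: x=1 → posterior Beta(16, 26/3)

alpha=16, beta=26/3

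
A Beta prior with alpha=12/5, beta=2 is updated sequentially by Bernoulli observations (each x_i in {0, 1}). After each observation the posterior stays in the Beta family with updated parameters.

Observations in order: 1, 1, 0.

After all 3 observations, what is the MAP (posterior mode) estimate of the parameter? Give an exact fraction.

obs 1: x=1 → posterior Beta(17/5, 2)
obs 2: x=1 → posterior Beta(22/5, 2)
obs 3: x=0 → posterior Beta(22/5, 3)

17/27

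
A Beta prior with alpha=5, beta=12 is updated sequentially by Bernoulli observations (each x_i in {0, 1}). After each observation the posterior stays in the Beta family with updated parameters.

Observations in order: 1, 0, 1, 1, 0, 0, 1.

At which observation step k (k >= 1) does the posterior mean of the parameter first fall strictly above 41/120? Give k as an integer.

k = 3

obs 1: x=1 → posterior Beta(6, 12)
obs 2: x=0 → posterior Beta(6, 13)
obs 3: x=1 → posterior Beta(7, 13)
obs 4: x=1 → posterior Beta(8, 13)
obs 5: x=0 → posterior Beta(8, 14)
obs 6: x=0 → posterior Beta(8, 15)
obs 7: x=1 → posterior Beta(9, 15)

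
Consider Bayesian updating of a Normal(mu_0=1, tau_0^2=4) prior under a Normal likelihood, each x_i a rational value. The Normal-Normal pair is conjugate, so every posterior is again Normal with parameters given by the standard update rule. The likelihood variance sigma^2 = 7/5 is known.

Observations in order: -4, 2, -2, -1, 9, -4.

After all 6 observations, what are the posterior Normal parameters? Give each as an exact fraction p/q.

mu_0=7/127, tau_0^2=28/127

obs 1: x=-4 → posterior Normal(-73/27, 28/27)
obs 2: x=2 → posterior Normal(-33/47, 28/47)
obs 3: x=-2 → posterior Normal(-73/67, 28/67)
obs 4: x=-1 → posterior Normal(-31/29, 28/87)
obs 5: x=9 → posterior Normal(87/107, 28/107)
obs 6: x=-4 → posterior Normal(7/127, 28/127)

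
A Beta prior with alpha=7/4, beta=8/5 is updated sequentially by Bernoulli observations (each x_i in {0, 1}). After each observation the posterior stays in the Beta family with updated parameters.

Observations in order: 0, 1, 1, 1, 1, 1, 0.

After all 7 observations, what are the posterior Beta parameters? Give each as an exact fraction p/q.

alpha=27/4, beta=18/5

obs 1: x=0 → posterior Beta(7/4, 13/5)
obs 2: x=1 → posterior Beta(11/4, 13/5)
obs 3: x=1 → posterior Beta(15/4, 13/5)
obs 4: x=1 → posterior Beta(19/4, 13/5)
obs 5: x=1 → posterior Beta(23/4, 13/5)
obs 6: x=1 → posterior Beta(27/4, 13/5)
obs 7: x=0 → posterior Beta(27/4, 18/5)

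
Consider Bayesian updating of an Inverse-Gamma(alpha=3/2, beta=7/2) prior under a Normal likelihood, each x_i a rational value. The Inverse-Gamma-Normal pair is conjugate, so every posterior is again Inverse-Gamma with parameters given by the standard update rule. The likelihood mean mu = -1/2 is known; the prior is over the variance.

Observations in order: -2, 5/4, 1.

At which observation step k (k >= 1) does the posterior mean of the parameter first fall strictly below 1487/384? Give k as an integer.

k = 3

obs 1: x=-2 → posterior Inverse-Gamma(2, 37/8)
obs 2: x=5/4 → posterior Inverse-Gamma(5/2, 197/32)
obs 3: x=1 → posterior Inverse-Gamma(3, 233/32)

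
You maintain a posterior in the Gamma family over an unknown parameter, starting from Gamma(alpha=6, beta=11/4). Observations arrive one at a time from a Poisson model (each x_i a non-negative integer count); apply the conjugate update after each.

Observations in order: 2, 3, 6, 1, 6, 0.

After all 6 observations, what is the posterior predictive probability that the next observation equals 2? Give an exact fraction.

obs 1: x=2 → posterior Gamma(8, 15/4)
obs 2: x=3 → posterior Gamma(11, 19/4)
obs 3: x=6 → posterior Gamma(17, 23/4)
obs 4: x=1 → posterior Gamma(18, 27/4)
obs 5: x=6 → posterior Gamma(24, 31/4)
obs 6: x=0 → posterior Gamma(24, 35/4)

18270609987312928619480133056640625000000/77724605779030132647467635994070771372987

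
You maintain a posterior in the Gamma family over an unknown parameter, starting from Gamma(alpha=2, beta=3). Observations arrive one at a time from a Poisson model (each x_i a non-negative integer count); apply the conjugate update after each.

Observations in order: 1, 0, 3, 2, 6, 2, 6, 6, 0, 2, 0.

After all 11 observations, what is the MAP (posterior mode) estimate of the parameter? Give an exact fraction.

obs 1: x=1 → posterior Gamma(3, 4)
obs 2: x=0 → posterior Gamma(3, 5)
obs 3: x=3 → posterior Gamma(6, 6)
obs 4: x=2 → posterior Gamma(8, 7)
obs 5: x=6 → posterior Gamma(14, 8)
obs 6: x=2 → posterior Gamma(16, 9)
obs 7: x=6 → posterior Gamma(22, 10)
obs 8: x=6 → posterior Gamma(28, 11)
obs 9: x=0 → posterior Gamma(28, 12)
obs 10: x=2 → posterior Gamma(30, 13)
obs 11: x=0 → posterior Gamma(30, 14)

29/14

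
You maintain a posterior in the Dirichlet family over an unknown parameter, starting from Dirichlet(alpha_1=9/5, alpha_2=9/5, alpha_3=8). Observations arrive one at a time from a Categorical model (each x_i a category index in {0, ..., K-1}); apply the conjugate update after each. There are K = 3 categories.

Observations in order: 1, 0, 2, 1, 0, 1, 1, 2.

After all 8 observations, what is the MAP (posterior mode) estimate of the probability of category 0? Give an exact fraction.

14/83

obs 1: x=1 → posterior Dirichlet(9/5, 14/5, 8)
obs 2: x=0 → posterior Dirichlet(14/5, 14/5, 8)
obs 3: x=2 → posterior Dirichlet(14/5, 14/5, 9)
obs 4: x=1 → posterior Dirichlet(14/5, 19/5, 9)
obs 5: x=0 → posterior Dirichlet(19/5, 19/5, 9)
obs 6: x=1 → posterior Dirichlet(19/5, 24/5, 9)
obs 7: x=1 → posterior Dirichlet(19/5, 29/5, 9)
obs 8: x=2 → posterior Dirichlet(19/5, 29/5, 10)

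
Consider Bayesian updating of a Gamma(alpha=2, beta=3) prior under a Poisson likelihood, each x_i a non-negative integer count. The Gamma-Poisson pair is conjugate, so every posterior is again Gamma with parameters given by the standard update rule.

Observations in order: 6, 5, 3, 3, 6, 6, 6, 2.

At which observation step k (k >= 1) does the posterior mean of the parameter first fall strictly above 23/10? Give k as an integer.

k = 2

obs 1: x=6 → posterior Gamma(8, 4)
obs 2: x=5 → posterior Gamma(13, 5)
obs 3: x=3 → posterior Gamma(16, 6)
obs 4: x=3 → posterior Gamma(19, 7)
obs 5: x=6 → posterior Gamma(25, 8)
obs 6: x=6 → posterior Gamma(31, 9)
obs 7: x=6 → posterior Gamma(37, 10)
obs 8: x=2 → posterior Gamma(39, 11)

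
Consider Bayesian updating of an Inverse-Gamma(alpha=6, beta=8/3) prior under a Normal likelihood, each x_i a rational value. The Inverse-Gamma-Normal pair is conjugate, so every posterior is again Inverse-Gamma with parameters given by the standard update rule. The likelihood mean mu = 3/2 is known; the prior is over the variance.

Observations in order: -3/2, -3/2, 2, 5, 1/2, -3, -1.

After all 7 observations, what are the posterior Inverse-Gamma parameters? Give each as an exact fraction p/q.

alpha=19/2, beta=95/3

obs 1: x=-3/2 → posterior Inverse-Gamma(13/2, 43/6)
obs 2: x=-3/2 → posterior Inverse-Gamma(7, 35/3)
obs 3: x=2 → posterior Inverse-Gamma(15/2, 283/24)
obs 4: x=5 → posterior Inverse-Gamma(8, 215/12)
obs 5: x=1/2 → posterior Inverse-Gamma(17/2, 221/12)
obs 6: x=-3 → posterior Inverse-Gamma(9, 685/24)
obs 7: x=-1 → posterior Inverse-Gamma(19/2, 95/3)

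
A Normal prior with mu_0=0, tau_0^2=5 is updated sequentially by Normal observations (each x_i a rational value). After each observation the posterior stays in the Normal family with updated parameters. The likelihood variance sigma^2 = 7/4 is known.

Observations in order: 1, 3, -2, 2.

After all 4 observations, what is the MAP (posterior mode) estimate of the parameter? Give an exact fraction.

obs 1: x=1 → posterior Normal(20/27, 35/27)
obs 2: x=3 → posterior Normal(80/47, 35/47)
obs 3: x=-2 → posterior Normal(40/67, 35/67)
obs 4: x=2 → posterior Normal(80/87, 35/87)

80/87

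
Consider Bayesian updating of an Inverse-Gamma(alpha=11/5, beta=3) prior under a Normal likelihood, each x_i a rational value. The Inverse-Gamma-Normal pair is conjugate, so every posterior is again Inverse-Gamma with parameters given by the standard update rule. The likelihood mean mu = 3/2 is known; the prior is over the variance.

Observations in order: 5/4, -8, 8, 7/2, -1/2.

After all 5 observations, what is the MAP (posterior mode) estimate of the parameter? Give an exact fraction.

11725/912

obs 1: x=5/4 → posterior Inverse-Gamma(27/10, 97/32)
obs 2: x=-8 → posterior Inverse-Gamma(16/5, 1541/32)
obs 3: x=8 → posterior Inverse-Gamma(37/10, 2217/32)
obs 4: x=7/2 → posterior Inverse-Gamma(21/5, 2281/32)
obs 5: x=-1/2 → posterior Inverse-Gamma(47/10, 2345/32)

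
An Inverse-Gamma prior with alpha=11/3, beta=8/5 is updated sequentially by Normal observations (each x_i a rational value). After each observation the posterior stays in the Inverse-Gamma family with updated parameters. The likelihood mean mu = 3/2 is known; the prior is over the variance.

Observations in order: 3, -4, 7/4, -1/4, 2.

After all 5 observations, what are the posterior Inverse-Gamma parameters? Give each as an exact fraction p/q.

obs 1: x=3 → posterior Inverse-Gamma(25/6, 109/40)
obs 2: x=-4 → posterior Inverse-Gamma(14/3, 357/20)
obs 3: x=7/4 → posterior Inverse-Gamma(31/6, 2861/160)
obs 4: x=-1/4 → posterior Inverse-Gamma(17/3, 1553/80)
obs 5: x=2 → posterior Inverse-Gamma(37/6, 1563/80)

alpha=37/6, beta=1563/80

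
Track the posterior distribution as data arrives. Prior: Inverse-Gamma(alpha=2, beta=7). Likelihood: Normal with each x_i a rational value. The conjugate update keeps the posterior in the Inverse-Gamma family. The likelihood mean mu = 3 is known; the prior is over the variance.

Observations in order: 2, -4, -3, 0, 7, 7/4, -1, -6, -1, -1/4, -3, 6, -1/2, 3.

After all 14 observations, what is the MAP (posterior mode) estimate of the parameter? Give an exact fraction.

obs 1: x=2 → posterior Inverse-Gamma(5/2, 15/2)
obs 2: x=-4 → posterior Inverse-Gamma(3, 32)
obs 3: x=-3 → posterior Inverse-Gamma(7/2, 50)
obs 4: x=0 → posterior Inverse-Gamma(4, 109/2)
obs 5: x=7 → posterior Inverse-Gamma(9/2, 125/2)
obs 6: x=7/4 → posterior Inverse-Gamma(5, 2025/32)
obs 7: x=-1 → posterior Inverse-Gamma(11/2, 2281/32)
obs 8: x=-6 → posterior Inverse-Gamma(6, 3577/32)
obs 9: x=-1 → posterior Inverse-Gamma(13/2, 3833/32)
obs 10: x=-1/4 → posterior Inverse-Gamma(7, 2001/16)
obs 11: x=-3 → posterior Inverse-Gamma(15/2, 2289/16)
obs 12: x=6 → posterior Inverse-Gamma(8, 2361/16)
obs 13: x=-1/2 → posterior Inverse-Gamma(17/2, 2459/16)
obs 14: x=3 → posterior Inverse-Gamma(9, 2459/16)

2459/160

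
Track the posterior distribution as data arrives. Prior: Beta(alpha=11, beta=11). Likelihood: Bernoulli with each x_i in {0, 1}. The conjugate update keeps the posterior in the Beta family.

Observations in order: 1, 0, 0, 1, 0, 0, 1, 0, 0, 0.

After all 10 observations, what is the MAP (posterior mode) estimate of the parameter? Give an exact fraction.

13/30

obs 1: x=1 → posterior Beta(12, 11)
obs 2: x=0 → posterior Beta(12, 12)
obs 3: x=0 → posterior Beta(12, 13)
obs 4: x=1 → posterior Beta(13, 13)
obs 5: x=0 → posterior Beta(13, 14)
obs 6: x=0 → posterior Beta(13, 15)
obs 7: x=1 → posterior Beta(14, 15)
obs 8: x=0 → posterior Beta(14, 16)
obs 9: x=0 → posterior Beta(14, 17)
obs 10: x=0 → posterior Beta(14, 18)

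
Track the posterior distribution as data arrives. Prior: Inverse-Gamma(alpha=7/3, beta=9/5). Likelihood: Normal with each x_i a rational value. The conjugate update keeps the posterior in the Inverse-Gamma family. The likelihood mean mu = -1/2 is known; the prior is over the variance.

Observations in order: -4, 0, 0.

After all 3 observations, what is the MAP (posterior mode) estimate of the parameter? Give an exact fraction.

obs 1: x=-4 → posterior Inverse-Gamma(17/6, 317/40)
obs 2: x=0 → posterior Inverse-Gamma(10/3, 161/20)
obs 3: x=0 → posterior Inverse-Gamma(23/6, 327/40)

981/580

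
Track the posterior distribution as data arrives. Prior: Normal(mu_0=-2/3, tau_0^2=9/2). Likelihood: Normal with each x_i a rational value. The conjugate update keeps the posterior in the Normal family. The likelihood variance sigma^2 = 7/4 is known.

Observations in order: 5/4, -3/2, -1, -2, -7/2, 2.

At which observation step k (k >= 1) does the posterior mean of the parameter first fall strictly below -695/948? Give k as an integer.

obs 1: x=5/4 → posterior Normal(107/150, 63/50)
obs 2: x=-3/2 → posterior Normal(-55/258, 63/86)
obs 3: x=-1 → posterior Normal(-163/366, 63/122)
obs 4: x=-2 → posterior Normal(-379/474, 63/158)
obs 5: x=-7/2 → posterior Normal(-757/582, 63/194)
obs 6: x=2 → posterior Normal(-541/690, 63/230)

k = 4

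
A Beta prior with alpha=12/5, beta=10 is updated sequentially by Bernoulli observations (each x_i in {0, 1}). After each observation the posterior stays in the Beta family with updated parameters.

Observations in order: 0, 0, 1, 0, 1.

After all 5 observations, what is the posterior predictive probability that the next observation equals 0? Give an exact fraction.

obs 1: x=0 → posterior Beta(12/5, 11)
obs 2: x=0 → posterior Beta(12/5, 12)
obs 3: x=1 → posterior Beta(17/5, 12)
obs 4: x=0 → posterior Beta(17/5, 13)
obs 5: x=1 → posterior Beta(22/5, 13)

65/87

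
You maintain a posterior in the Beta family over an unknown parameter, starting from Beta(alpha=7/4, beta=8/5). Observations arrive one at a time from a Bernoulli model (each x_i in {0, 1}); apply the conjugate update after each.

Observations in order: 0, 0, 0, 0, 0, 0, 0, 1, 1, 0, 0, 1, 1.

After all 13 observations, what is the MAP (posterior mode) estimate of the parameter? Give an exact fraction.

95/287

obs 1: x=0 → posterior Beta(7/4, 13/5)
obs 2: x=0 → posterior Beta(7/4, 18/5)
obs 3: x=0 → posterior Beta(7/4, 23/5)
obs 4: x=0 → posterior Beta(7/4, 28/5)
obs 5: x=0 → posterior Beta(7/4, 33/5)
obs 6: x=0 → posterior Beta(7/4, 38/5)
obs 7: x=0 → posterior Beta(7/4, 43/5)
obs 8: x=1 → posterior Beta(11/4, 43/5)
obs 9: x=1 → posterior Beta(15/4, 43/5)
obs 10: x=0 → posterior Beta(15/4, 48/5)
obs 11: x=0 → posterior Beta(15/4, 53/5)
obs 12: x=1 → posterior Beta(19/4, 53/5)
obs 13: x=1 → posterior Beta(23/4, 53/5)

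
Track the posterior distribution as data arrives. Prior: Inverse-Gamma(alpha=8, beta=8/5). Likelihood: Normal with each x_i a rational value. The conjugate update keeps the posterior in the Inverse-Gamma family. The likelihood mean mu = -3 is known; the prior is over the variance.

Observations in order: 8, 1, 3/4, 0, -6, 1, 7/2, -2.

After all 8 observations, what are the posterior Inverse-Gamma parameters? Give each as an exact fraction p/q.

alpha=12, beta=18521/160

obs 1: x=8 → posterior Inverse-Gamma(17/2, 621/10)
obs 2: x=1 → posterior Inverse-Gamma(9, 701/10)
obs 3: x=3/4 → posterior Inverse-Gamma(19/2, 12341/160)
obs 4: x=0 → posterior Inverse-Gamma(10, 13061/160)
obs 5: x=-6 → posterior Inverse-Gamma(21/2, 13781/160)
obs 6: x=1 → posterior Inverse-Gamma(11, 15061/160)
obs 7: x=7/2 → posterior Inverse-Gamma(23/2, 18441/160)
obs 8: x=-2 → posterior Inverse-Gamma(12, 18521/160)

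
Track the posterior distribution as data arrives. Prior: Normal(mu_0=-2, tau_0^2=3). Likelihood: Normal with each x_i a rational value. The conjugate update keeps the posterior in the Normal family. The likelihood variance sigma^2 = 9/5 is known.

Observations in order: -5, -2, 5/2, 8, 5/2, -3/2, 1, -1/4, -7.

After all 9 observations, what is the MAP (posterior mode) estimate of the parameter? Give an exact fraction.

obs 1: x=-5 → posterior Normal(-31/8, 9/8)
obs 2: x=-2 → posterior Normal(-41/13, 9/13)
obs 3: x=5/2 → posterior Normal(-19/12, 1/2)
obs 4: x=8 → posterior Normal(1/2, 9/23)
obs 5: x=5/2 → posterior Normal(6/7, 9/28)
obs 6: x=-3/2 → posterior Normal(1/2, 3/11)
obs 7: x=1 → posterior Normal(43/76, 9/38)
obs 8: x=-1/4 → posterior Normal(81/172, 9/43)
obs 9: x=-7 → posterior Normal(-59/192, 3/16)

-59/192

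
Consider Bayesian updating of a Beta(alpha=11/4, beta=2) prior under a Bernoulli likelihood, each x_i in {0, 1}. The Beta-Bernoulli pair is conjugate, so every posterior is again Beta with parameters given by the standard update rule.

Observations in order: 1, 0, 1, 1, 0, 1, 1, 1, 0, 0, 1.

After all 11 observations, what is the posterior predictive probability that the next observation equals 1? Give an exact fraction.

13/21

obs 1: x=1 → posterior Beta(15/4, 2)
obs 2: x=0 → posterior Beta(15/4, 3)
obs 3: x=1 → posterior Beta(19/4, 3)
obs 4: x=1 → posterior Beta(23/4, 3)
obs 5: x=0 → posterior Beta(23/4, 4)
obs 6: x=1 → posterior Beta(27/4, 4)
obs 7: x=1 → posterior Beta(31/4, 4)
obs 8: x=1 → posterior Beta(35/4, 4)
obs 9: x=0 → posterior Beta(35/4, 5)
obs 10: x=0 → posterior Beta(35/4, 6)
obs 11: x=1 → posterior Beta(39/4, 6)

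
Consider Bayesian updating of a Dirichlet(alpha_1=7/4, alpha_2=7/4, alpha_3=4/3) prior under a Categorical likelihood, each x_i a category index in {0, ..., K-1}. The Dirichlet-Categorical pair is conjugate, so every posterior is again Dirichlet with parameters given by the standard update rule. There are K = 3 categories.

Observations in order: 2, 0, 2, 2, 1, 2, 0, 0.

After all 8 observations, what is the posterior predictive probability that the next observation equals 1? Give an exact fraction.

3/14

obs 1: x=2 → posterior Dirichlet(7/4, 7/4, 7/3)
obs 2: x=0 → posterior Dirichlet(11/4, 7/4, 7/3)
obs 3: x=2 → posterior Dirichlet(11/4, 7/4, 10/3)
obs 4: x=2 → posterior Dirichlet(11/4, 7/4, 13/3)
obs 5: x=1 → posterior Dirichlet(11/4, 11/4, 13/3)
obs 6: x=2 → posterior Dirichlet(11/4, 11/4, 16/3)
obs 7: x=0 → posterior Dirichlet(15/4, 11/4, 16/3)
obs 8: x=0 → posterior Dirichlet(19/4, 11/4, 16/3)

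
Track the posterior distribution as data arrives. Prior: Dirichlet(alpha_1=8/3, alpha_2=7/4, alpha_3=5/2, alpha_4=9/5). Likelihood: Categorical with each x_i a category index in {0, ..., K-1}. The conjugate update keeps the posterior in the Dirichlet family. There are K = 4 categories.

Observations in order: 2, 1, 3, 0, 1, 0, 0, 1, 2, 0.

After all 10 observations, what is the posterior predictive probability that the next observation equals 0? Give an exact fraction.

obs 1: x=2 → posterior Dirichlet(8/3, 7/4, 7/2, 9/5)
obs 2: x=1 → posterior Dirichlet(8/3, 11/4, 7/2, 9/5)
obs 3: x=3 → posterior Dirichlet(8/3, 11/4, 7/2, 14/5)
obs 4: x=0 → posterior Dirichlet(11/3, 11/4, 7/2, 14/5)
obs 5: x=1 → posterior Dirichlet(11/3, 15/4, 7/2, 14/5)
obs 6: x=0 → posterior Dirichlet(14/3, 15/4, 7/2, 14/5)
obs 7: x=0 → posterior Dirichlet(17/3, 15/4, 7/2, 14/5)
obs 8: x=1 → posterior Dirichlet(17/3, 19/4, 7/2, 14/5)
obs 9: x=2 → posterior Dirichlet(17/3, 19/4, 9/2, 14/5)
obs 10: x=0 → posterior Dirichlet(20/3, 19/4, 9/2, 14/5)

400/1123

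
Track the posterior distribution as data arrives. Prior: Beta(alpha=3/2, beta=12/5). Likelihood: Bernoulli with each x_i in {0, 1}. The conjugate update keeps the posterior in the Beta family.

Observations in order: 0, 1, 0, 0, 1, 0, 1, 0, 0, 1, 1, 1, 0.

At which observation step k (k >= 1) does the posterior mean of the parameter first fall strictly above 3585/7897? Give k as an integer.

obs 1: x=0 → posterior Beta(3/2, 17/5)
obs 2: x=1 → posterior Beta(5/2, 17/5)
obs 3: x=0 → posterior Beta(5/2, 22/5)
obs 4: x=0 → posterior Beta(5/2, 27/5)
obs 5: x=1 → posterior Beta(7/2, 27/5)
obs 6: x=0 → posterior Beta(7/2, 32/5)
obs 7: x=1 → posterior Beta(9/2, 32/5)
obs 8: x=0 → posterior Beta(9/2, 37/5)
obs 9: x=0 → posterior Beta(9/2, 42/5)
obs 10: x=1 → posterior Beta(11/2, 42/5)
obs 11: x=1 → posterior Beta(13/2, 42/5)
obs 12: x=1 → posterior Beta(15/2, 42/5)
obs 13: x=0 → posterior Beta(15/2, 47/5)

k = 12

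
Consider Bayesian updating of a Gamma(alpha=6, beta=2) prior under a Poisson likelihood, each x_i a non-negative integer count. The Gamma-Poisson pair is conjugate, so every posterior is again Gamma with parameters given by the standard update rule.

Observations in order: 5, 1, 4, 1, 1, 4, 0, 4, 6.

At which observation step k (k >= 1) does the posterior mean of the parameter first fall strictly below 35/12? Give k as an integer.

obs 1: x=5 → posterior Gamma(11, 3)
obs 2: x=1 → posterior Gamma(12, 4)
obs 3: x=4 → posterior Gamma(16, 5)
obs 4: x=1 → posterior Gamma(17, 6)
obs 5: x=1 → posterior Gamma(18, 7)
obs 6: x=4 → posterior Gamma(22, 8)
obs 7: x=0 → posterior Gamma(22, 9)
obs 8: x=4 → posterior Gamma(26, 10)
obs 9: x=6 → posterior Gamma(32, 11)

k = 4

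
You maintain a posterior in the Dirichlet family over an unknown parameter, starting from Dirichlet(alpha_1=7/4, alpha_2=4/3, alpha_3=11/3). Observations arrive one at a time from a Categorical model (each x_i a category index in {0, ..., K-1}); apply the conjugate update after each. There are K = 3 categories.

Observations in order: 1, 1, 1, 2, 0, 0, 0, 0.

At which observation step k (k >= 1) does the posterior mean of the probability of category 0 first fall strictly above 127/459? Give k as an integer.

obs 1: x=1 → posterior Dirichlet(7/4, 7/3, 11/3)
obs 2: x=1 → posterior Dirichlet(7/4, 10/3, 11/3)
obs 3: x=1 → posterior Dirichlet(7/4, 13/3, 11/3)
obs 4: x=2 → posterior Dirichlet(7/4, 13/3, 14/3)
obs 5: x=0 → posterior Dirichlet(11/4, 13/3, 14/3)
obs 6: x=0 → posterior Dirichlet(15/4, 13/3, 14/3)
obs 7: x=0 → posterior Dirichlet(19/4, 13/3, 14/3)
obs 8: x=0 → posterior Dirichlet(23/4, 13/3, 14/3)

k = 6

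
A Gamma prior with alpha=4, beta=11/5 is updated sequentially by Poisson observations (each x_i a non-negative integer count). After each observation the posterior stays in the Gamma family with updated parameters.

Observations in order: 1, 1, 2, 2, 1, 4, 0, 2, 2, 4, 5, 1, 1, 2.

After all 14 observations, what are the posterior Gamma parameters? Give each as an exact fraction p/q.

alpha=32, beta=81/5

obs 1: x=1 → posterior Gamma(5, 16/5)
obs 2: x=1 → posterior Gamma(6, 21/5)
obs 3: x=2 → posterior Gamma(8, 26/5)
obs 4: x=2 → posterior Gamma(10, 31/5)
obs 5: x=1 → posterior Gamma(11, 36/5)
obs 6: x=4 → posterior Gamma(15, 41/5)
obs 7: x=0 → posterior Gamma(15, 46/5)
obs 8: x=2 → posterior Gamma(17, 51/5)
obs 9: x=2 → posterior Gamma(19, 56/5)
obs 10: x=4 → posterior Gamma(23, 61/5)
obs 11: x=5 → posterior Gamma(28, 66/5)
obs 12: x=1 → posterior Gamma(29, 71/5)
obs 13: x=1 → posterior Gamma(30, 76/5)
obs 14: x=2 → posterior Gamma(32, 81/5)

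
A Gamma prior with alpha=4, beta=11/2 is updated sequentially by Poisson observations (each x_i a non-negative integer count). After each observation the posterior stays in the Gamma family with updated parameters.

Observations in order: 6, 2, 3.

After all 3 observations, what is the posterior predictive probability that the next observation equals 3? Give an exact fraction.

obs 1: x=6 → posterior Gamma(10, 13/2)
obs 2: x=2 → posterior Gamma(12, 15/2)
obs 3: x=3 → posterior Gamma(15, 17/2)

15571581400213397913920/104127350297911241532841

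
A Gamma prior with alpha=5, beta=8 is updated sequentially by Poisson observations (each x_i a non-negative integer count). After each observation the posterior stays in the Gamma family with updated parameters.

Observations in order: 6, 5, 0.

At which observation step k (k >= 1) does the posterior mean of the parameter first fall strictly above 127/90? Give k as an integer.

k = 2

obs 1: x=6 → posterior Gamma(11, 9)
obs 2: x=5 → posterior Gamma(16, 10)
obs 3: x=0 → posterior Gamma(16, 11)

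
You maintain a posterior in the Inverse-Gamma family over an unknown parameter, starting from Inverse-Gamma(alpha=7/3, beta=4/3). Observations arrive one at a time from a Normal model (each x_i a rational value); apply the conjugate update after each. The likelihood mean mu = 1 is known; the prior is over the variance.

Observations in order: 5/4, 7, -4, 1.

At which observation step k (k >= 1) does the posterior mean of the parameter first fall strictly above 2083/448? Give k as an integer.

obs 1: x=5/4 → posterior Inverse-Gamma(17/6, 131/96)
obs 2: x=7 → posterior Inverse-Gamma(10/3, 1859/96)
obs 3: x=-4 → posterior Inverse-Gamma(23/6, 3059/96)
obs 4: x=1 → posterior Inverse-Gamma(13/3, 3059/96)

k = 2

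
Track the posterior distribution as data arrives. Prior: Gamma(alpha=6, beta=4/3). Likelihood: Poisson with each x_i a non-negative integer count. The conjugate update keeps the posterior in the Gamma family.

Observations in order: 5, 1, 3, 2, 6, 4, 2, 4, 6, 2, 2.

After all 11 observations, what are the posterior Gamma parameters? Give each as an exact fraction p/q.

alpha=43, beta=37/3

obs 1: x=5 → posterior Gamma(11, 7/3)
obs 2: x=1 → posterior Gamma(12, 10/3)
obs 3: x=3 → posterior Gamma(15, 13/3)
obs 4: x=2 → posterior Gamma(17, 16/3)
obs 5: x=6 → posterior Gamma(23, 19/3)
obs 6: x=4 → posterior Gamma(27, 22/3)
obs 7: x=2 → posterior Gamma(29, 25/3)
obs 8: x=4 → posterior Gamma(33, 28/3)
obs 9: x=6 → posterior Gamma(39, 31/3)
obs 10: x=2 → posterior Gamma(41, 34/3)
obs 11: x=2 → posterior Gamma(43, 37/3)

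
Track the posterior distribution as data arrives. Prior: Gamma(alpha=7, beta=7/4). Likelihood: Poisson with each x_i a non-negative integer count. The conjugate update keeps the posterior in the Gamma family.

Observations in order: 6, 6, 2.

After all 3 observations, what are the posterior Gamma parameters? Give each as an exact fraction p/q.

obs 1: x=6 → posterior Gamma(13, 11/4)
obs 2: x=6 → posterior Gamma(19, 15/4)
obs 3: x=2 → posterior Gamma(21, 19/4)

alpha=21, beta=19/4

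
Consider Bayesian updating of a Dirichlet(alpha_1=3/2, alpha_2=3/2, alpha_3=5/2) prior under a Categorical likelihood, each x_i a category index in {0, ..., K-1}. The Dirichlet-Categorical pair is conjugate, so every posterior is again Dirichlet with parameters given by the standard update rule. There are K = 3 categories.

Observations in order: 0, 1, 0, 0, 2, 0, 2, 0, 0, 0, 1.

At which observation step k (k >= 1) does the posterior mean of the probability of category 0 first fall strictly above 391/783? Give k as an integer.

k = 9

obs 1: x=0 → posterior Dirichlet(5/2, 3/2, 5/2)
obs 2: x=1 → posterior Dirichlet(5/2, 5/2, 5/2)
obs 3: x=0 → posterior Dirichlet(7/2, 5/2, 5/2)
obs 4: x=0 → posterior Dirichlet(9/2, 5/2, 5/2)
obs 5: x=2 → posterior Dirichlet(9/2, 5/2, 7/2)
obs 6: x=0 → posterior Dirichlet(11/2, 5/2, 7/2)
obs 7: x=2 → posterior Dirichlet(11/2, 5/2, 9/2)
obs 8: x=0 → posterior Dirichlet(13/2, 5/2, 9/2)
obs 9: x=0 → posterior Dirichlet(15/2, 5/2, 9/2)
obs 10: x=0 → posterior Dirichlet(17/2, 5/2, 9/2)
obs 11: x=1 → posterior Dirichlet(17/2, 7/2, 9/2)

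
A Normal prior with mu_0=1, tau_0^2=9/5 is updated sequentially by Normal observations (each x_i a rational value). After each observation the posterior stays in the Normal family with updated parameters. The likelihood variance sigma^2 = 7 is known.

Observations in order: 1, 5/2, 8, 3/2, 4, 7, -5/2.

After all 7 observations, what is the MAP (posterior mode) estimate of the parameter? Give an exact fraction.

obs 1: x=1 → posterior Normal(1, 63/44)
obs 2: x=5/2 → posterior Normal(133/106, 63/53)
obs 3: x=8 → posterior Normal(277/124, 63/62)
obs 4: x=3/2 → posterior Normal(152/71, 63/71)
obs 5: x=4 → posterior Normal(47/20, 63/80)
obs 6: x=7 → posterior Normal(251/89, 63/89)
obs 7: x=-5/2 → posterior Normal(457/196, 9/14)

457/196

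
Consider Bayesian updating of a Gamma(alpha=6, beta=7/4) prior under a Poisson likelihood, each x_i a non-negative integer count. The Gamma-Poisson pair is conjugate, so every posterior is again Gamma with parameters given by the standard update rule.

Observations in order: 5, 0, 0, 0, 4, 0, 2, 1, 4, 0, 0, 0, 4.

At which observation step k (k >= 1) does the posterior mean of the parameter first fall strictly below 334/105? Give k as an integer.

k = 2

obs 1: x=5 → posterior Gamma(11, 11/4)
obs 2: x=0 → posterior Gamma(11, 15/4)
obs 3: x=0 → posterior Gamma(11, 19/4)
obs 4: x=0 → posterior Gamma(11, 23/4)
obs 5: x=4 → posterior Gamma(15, 27/4)
obs 6: x=0 → posterior Gamma(15, 31/4)
obs 7: x=2 → posterior Gamma(17, 35/4)
obs 8: x=1 → posterior Gamma(18, 39/4)
obs 9: x=4 → posterior Gamma(22, 43/4)
obs 10: x=0 → posterior Gamma(22, 47/4)
obs 11: x=0 → posterior Gamma(22, 51/4)
obs 12: x=0 → posterior Gamma(22, 55/4)
obs 13: x=4 → posterior Gamma(26, 59/4)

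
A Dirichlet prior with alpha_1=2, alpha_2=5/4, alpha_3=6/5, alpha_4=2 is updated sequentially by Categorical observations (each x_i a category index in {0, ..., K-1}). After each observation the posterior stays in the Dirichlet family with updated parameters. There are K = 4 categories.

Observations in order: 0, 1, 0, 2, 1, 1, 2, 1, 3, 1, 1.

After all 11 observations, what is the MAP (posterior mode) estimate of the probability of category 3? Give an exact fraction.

obs 1: x=0 → posterior Dirichlet(3, 5/4, 6/5, 2)
obs 2: x=1 → posterior Dirichlet(3, 9/4, 6/5, 2)
obs 3: x=0 → posterior Dirichlet(4, 9/4, 6/5, 2)
obs 4: x=2 → posterior Dirichlet(4, 9/4, 11/5, 2)
obs 5: x=1 → posterior Dirichlet(4, 13/4, 11/5, 2)
obs 6: x=1 → posterior Dirichlet(4, 17/4, 11/5, 2)
obs 7: x=2 → posterior Dirichlet(4, 17/4, 16/5, 2)
obs 8: x=1 → posterior Dirichlet(4, 21/4, 16/5, 2)
obs 9: x=3 → posterior Dirichlet(4, 21/4, 16/5, 3)
obs 10: x=1 → posterior Dirichlet(4, 25/4, 16/5, 3)
obs 11: x=1 → posterior Dirichlet(4, 29/4, 16/5, 3)

40/269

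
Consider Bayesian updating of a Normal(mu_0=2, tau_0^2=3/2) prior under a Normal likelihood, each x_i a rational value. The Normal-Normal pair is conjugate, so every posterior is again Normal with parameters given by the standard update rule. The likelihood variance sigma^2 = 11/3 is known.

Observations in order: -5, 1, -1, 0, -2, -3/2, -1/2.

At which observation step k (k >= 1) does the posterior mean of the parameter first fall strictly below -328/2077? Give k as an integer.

obs 1: x=-5 → posterior Normal(-1/31, 33/31)
obs 2: x=1 → posterior Normal(1/5, 33/40)
obs 3: x=-1 → posterior Normal(-1/49, 33/49)
obs 4: x=0 → posterior Normal(-1/58, 33/58)
obs 5: x=-2 → posterior Normal(-19/67, 33/67)
obs 6: x=-3/2 → posterior Normal(-65/152, 33/76)
obs 7: x=-1/2 → posterior Normal(-37/85, 33/85)

k = 5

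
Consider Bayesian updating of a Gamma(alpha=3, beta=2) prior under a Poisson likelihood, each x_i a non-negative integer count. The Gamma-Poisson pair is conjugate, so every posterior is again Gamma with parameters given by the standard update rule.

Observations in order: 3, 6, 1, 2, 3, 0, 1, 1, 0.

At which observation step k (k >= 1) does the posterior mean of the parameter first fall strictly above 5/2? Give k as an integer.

obs 1: x=3 → posterior Gamma(6, 3)
obs 2: x=6 → posterior Gamma(12, 4)
obs 3: x=1 → posterior Gamma(13, 5)
obs 4: x=2 → posterior Gamma(15, 6)
obs 5: x=3 → posterior Gamma(18, 7)
obs 6: x=0 → posterior Gamma(18, 8)
obs 7: x=1 → posterior Gamma(19, 9)
obs 8: x=1 → posterior Gamma(20, 10)
obs 9: x=0 → posterior Gamma(20, 11)

k = 2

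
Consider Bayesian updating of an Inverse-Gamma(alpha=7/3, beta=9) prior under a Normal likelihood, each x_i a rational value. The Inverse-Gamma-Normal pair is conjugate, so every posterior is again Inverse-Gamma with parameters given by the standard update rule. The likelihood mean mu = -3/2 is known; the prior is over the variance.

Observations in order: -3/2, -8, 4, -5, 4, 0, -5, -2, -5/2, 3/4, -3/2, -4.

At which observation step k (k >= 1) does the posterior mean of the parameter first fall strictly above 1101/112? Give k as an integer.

k = 2

obs 1: x=-3/2 → posterior Inverse-Gamma(17/6, 9)
obs 2: x=-8 → posterior Inverse-Gamma(10/3, 241/8)
obs 3: x=4 → posterior Inverse-Gamma(23/6, 181/4)
obs 4: x=-5 → posterior Inverse-Gamma(13/3, 411/8)
obs 5: x=4 → posterior Inverse-Gamma(29/6, 133/2)
obs 6: x=0 → posterior Inverse-Gamma(16/3, 541/8)
obs 7: x=-5 → posterior Inverse-Gamma(35/6, 295/4)
obs 8: x=-2 → posterior Inverse-Gamma(19/3, 591/8)
obs 9: x=-5/2 → posterior Inverse-Gamma(41/6, 595/8)
obs 10: x=3/4 → posterior Inverse-Gamma(22/3, 2461/32)
obs 11: x=-3/2 → posterior Inverse-Gamma(47/6, 2461/32)
obs 12: x=-4 → posterior Inverse-Gamma(25/3, 2561/32)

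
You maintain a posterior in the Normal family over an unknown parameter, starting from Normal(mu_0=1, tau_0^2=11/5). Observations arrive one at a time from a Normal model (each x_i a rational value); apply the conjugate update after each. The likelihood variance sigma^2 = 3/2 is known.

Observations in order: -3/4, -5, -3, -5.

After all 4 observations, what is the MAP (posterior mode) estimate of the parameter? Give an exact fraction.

-575/206

obs 1: x=-3/4 → posterior Normal(-3/74, 33/37)
obs 2: x=-5 → posterior Normal(-223/118, 33/59)
obs 3: x=-3 → posterior Normal(-355/162, 11/27)
obs 4: x=-5 → posterior Normal(-575/206, 33/103)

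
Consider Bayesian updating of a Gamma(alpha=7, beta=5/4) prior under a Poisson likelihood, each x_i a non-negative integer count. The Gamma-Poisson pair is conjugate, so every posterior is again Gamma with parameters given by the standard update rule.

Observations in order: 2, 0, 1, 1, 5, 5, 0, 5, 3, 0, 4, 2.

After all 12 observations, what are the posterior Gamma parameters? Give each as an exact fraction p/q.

obs 1: x=2 → posterior Gamma(9, 9/4)
obs 2: x=0 → posterior Gamma(9, 13/4)
obs 3: x=1 → posterior Gamma(10, 17/4)
obs 4: x=1 → posterior Gamma(11, 21/4)
obs 5: x=5 → posterior Gamma(16, 25/4)
obs 6: x=5 → posterior Gamma(21, 29/4)
obs 7: x=0 → posterior Gamma(21, 33/4)
obs 8: x=5 → posterior Gamma(26, 37/4)
obs 9: x=3 → posterior Gamma(29, 41/4)
obs 10: x=0 → posterior Gamma(29, 45/4)
obs 11: x=4 → posterior Gamma(33, 49/4)
obs 12: x=2 → posterior Gamma(35, 53/4)

alpha=35, beta=53/4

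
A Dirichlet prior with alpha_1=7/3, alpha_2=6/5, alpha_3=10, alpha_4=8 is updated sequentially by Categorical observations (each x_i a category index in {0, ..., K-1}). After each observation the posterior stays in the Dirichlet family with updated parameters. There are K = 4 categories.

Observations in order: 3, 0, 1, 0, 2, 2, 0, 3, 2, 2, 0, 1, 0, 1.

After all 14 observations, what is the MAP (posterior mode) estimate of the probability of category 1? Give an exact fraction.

48/473

obs 1: x=3 → posterior Dirichlet(7/3, 6/5, 10, 9)
obs 2: x=0 → posterior Dirichlet(10/3, 6/5, 10, 9)
obs 3: x=1 → posterior Dirichlet(10/3, 11/5, 10, 9)
obs 4: x=0 → posterior Dirichlet(13/3, 11/5, 10, 9)
obs 5: x=2 → posterior Dirichlet(13/3, 11/5, 11, 9)
obs 6: x=2 → posterior Dirichlet(13/3, 11/5, 12, 9)
obs 7: x=0 → posterior Dirichlet(16/3, 11/5, 12, 9)
obs 8: x=3 → posterior Dirichlet(16/3, 11/5, 12, 10)
obs 9: x=2 → posterior Dirichlet(16/3, 11/5, 13, 10)
obs 10: x=2 → posterior Dirichlet(16/3, 11/5, 14, 10)
obs 11: x=0 → posterior Dirichlet(19/3, 11/5, 14, 10)
obs 12: x=1 → posterior Dirichlet(19/3, 16/5, 14, 10)
obs 13: x=0 → posterior Dirichlet(22/3, 16/5, 14, 10)
obs 14: x=1 → posterior Dirichlet(22/3, 21/5, 14, 10)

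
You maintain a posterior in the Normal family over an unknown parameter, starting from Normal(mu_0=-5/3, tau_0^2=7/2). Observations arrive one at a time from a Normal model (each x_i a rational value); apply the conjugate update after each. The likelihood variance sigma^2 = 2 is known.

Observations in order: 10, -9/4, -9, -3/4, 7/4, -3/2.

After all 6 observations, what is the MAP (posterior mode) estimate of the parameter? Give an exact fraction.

obs 1: x=10 → posterior Normal(190/33, 14/11)
obs 2: x=-9/4 → posterior Normal(571/216, 7/9)
obs 3: x=-9 → posterior Normal(-37/60, 14/25)
obs 4: x=-3/4 → posterior Normal(-31/48, 7/16)
obs 5: x=7/4 → posterior Normal(-101/468, 14/39)
obs 6: x=-3/2 → posterior Normal(-227/552, 7/23)

-227/552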